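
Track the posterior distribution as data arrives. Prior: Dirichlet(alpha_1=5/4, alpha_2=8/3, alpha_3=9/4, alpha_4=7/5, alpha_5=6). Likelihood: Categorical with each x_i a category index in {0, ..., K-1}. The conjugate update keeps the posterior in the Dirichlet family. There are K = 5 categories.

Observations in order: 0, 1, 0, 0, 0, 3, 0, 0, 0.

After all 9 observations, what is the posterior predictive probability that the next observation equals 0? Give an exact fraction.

495/1354

obs 1: x=0 → posterior Dirichlet(9/4, 8/3, 9/4, 7/5, 6)
obs 2: x=1 → posterior Dirichlet(9/4, 11/3, 9/4, 7/5, 6)
obs 3: x=0 → posterior Dirichlet(13/4, 11/3, 9/4, 7/5, 6)
obs 4: x=0 → posterior Dirichlet(17/4, 11/3, 9/4, 7/5, 6)
obs 5: x=0 → posterior Dirichlet(21/4, 11/3, 9/4, 7/5, 6)
obs 6: x=3 → posterior Dirichlet(21/4, 11/3, 9/4, 12/5, 6)
obs 7: x=0 → posterior Dirichlet(25/4, 11/3, 9/4, 12/5, 6)
obs 8: x=0 → posterior Dirichlet(29/4, 11/3, 9/4, 12/5, 6)
obs 9: x=0 → posterior Dirichlet(33/4, 11/3, 9/4, 12/5, 6)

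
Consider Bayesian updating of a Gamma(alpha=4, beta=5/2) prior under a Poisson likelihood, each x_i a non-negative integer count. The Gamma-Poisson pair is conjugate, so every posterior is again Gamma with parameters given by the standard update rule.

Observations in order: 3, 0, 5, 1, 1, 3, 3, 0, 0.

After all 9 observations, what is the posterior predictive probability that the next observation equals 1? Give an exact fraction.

13729246650676690743391161608/45474735088646411895751953125

obs 1: x=3 → posterior Gamma(7, 7/2)
obs 2: x=0 → posterior Gamma(7, 9/2)
obs 3: x=5 → posterior Gamma(12, 11/2)
obs 4: x=1 → posterior Gamma(13, 13/2)
obs 5: x=1 → posterior Gamma(14, 15/2)
obs 6: x=3 → posterior Gamma(17, 17/2)
obs 7: x=3 → posterior Gamma(20, 19/2)
obs 8: x=0 → posterior Gamma(20, 21/2)
obs 9: x=0 → posterior Gamma(20, 23/2)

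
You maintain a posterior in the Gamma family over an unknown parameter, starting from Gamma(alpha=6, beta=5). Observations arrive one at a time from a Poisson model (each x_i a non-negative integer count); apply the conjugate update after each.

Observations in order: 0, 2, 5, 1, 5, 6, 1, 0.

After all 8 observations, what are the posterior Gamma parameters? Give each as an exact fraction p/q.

obs 1: x=0 → posterior Gamma(6, 6)
obs 2: x=2 → posterior Gamma(8, 7)
obs 3: x=5 → posterior Gamma(13, 8)
obs 4: x=1 → posterior Gamma(14, 9)
obs 5: x=5 → posterior Gamma(19, 10)
obs 6: x=6 → posterior Gamma(25, 11)
obs 7: x=1 → posterior Gamma(26, 12)
obs 8: x=0 → posterior Gamma(26, 13)

alpha=26, beta=13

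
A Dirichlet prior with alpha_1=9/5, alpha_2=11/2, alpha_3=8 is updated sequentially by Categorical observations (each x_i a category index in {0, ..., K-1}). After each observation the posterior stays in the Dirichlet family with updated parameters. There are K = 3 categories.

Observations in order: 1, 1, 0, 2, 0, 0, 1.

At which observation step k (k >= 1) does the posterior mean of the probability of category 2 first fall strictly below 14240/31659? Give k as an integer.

obs 1: x=1 → posterior Dirichlet(9/5, 13/2, 8)
obs 2: x=1 → posterior Dirichlet(9/5, 15/2, 8)
obs 3: x=0 → posterior Dirichlet(14/5, 15/2, 8)
obs 4: x=2 → posterior Dirichlet(14/5, 15/2, 9)
obs 5: x=0 → posterior Dirichlet(19/5, 15/2, 9)
obs 6: x=0 → posterior Dirichlet(24/5, 15/2, 9)
obs 7: x=1 → posterior Dirichlet(24/5, 17/2, 9)

k = 3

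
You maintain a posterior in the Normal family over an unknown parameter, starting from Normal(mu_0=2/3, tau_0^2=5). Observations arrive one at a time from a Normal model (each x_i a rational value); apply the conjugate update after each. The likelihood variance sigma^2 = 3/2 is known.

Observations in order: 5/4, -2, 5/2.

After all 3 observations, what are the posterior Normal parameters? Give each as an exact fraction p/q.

mu_0=13/22, tau_0^2=5/11

obs 1: x=5/4 → posterior Normal(29/26, 15/13)
obs 2: x=-2 → posterior Normal(-11/46, 15/23)
obs 3: x=5/2 → posterior Normal(13/22, 5/11)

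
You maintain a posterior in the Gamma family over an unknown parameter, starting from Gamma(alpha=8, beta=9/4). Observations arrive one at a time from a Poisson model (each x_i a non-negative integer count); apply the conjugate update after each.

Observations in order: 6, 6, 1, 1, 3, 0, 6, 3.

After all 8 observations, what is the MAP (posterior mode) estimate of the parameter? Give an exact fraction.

obs 1: x=6 → posterior Gamma(14, 13/4)
obs 2: x=6 → posterior Gamma(20, 17/4)
obs 3: x=1 → posterior Gamma(21, 21/4)
obs 4: x=1 → posterior Gamma(22, 25/4)
obs 5: x=3 → posterior Gamma(25, 29/4)
obs 6: x=0 → posterior Gamma(25, 33/4)
obs 7: x=6 → posterior Gamma(31, 37/4)
obs 8: x=3 → posterior Gamma(34, 41/4)

132/41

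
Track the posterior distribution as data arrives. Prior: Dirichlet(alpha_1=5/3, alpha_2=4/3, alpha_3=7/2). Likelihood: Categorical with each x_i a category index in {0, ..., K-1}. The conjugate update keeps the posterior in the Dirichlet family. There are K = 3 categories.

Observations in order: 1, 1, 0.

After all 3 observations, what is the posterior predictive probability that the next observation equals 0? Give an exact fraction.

16/57

obs 1: x=1 → posterior Dirichlet(5/3, 7/3, 7/2)
obs 2: x=1 → posterior Dirichlet(5/3, 10/3, 7/2)
obs 3: x=0 → posterior Dirichlet(8/3, 10/3, 7/2)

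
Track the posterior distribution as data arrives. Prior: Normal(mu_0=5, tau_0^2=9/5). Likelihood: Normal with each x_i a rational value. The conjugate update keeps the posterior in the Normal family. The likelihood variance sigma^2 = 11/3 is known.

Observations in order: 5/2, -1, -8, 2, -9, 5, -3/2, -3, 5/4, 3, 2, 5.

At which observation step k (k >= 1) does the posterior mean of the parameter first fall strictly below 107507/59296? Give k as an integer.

k = 3

obs 1: x=5/2 → posterior Normal(685/164, 99/82)
obs 2: x=-1 → posterior Normal(631/218, 99/109)
obs 3: x=-8 → posterior Normal(199/272, 99/136)
obs 4: x=2 → posterior Normal(307/326, 99/163)
obs 5: x=-9 → posterior Normal(-179/380, 99/190)
obs 6: x=5 → posterior Normal(13/62, 99/217)
obs 7: x=-3/2 → posterior Normal(5/244, 99/244)
obs 8: x=-3 → posterior Normal(-76/271, 99/271)
obs 9: x=5/4 → posterior Normal(-169/1192, 99/298)
obs 10: x=3 → posterior Normal(31/260, 99/325)
obs 11: x=2 → posterior Normal(371/1408, 9/32)
obs 12: x=5 → posterior Normal(911/1516, 99/379)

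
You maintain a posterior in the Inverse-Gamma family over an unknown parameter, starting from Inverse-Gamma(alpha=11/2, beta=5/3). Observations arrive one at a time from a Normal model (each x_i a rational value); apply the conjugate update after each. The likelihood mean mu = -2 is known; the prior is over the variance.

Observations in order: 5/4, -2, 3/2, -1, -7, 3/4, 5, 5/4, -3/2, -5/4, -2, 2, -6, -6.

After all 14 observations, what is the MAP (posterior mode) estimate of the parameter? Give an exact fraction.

2017/324

obs 1: x=5/4 → posterior Inverse-Gamma(6, 667/96)
obs 2: x=-2 → posterior Inverse-Gamma(13/2, 667/96)
obs 3: x=3/2 → posterior Inverse-Gamma(7, 1255/96)
obs 4: x=-1 → posterior Inverse-Gamma(15/2, 1303/96)
obs 5: x=-7 → posterior Inverse-Gamma(8, 2503/96)
obs 6: x=3/4 → posterior Inverse-Gamma(17/2, 1433/48)
obs 7: x=5 → posterior Inverse-Gamma(9, 2609/48)
obs 8: x=5/4 → posterior Inverse-Gamma(19/2, 5725/96)
obs 9: x=-3/2 → posterior Inverse-Gamma(10, 5737/96)
obs 10: x=-5/4 → posterior Inverse-Gamma(21/2, 1441/24)
obs 11: x=-2 → posterior Inverse-Gamma(11, 1441/24)
obs 12: x=2 → posterior Inverse-Gamma(23/2, 1633/24)
obs 13: x=-6 → posterior Inverse-Gamma(12, 1825/24)
obs 14: x=-6 → posterior Inverse-Gamma(25/2, 2017/24)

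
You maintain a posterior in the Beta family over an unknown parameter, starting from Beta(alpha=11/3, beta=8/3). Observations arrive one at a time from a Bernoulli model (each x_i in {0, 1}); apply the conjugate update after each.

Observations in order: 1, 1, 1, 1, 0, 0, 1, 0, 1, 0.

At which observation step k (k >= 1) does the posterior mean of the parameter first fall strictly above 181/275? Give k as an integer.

k = 2

obs 1: x=1 → posterior Beta(14/3, 8/3)
obs 2: x=1 → posterior Beta(17/3, 8/3)
obs 3: x=1 → posterior Beta(20/3, 8/3)
obs 4: x=1 → posterior Beta(23/3, 8/3)
obs 5: x=0 → posterior Beta(23/3, 11/3)
obs 6: x=0 → posterior Beta(23/3, 14/3)
obs 7: x=1 → posterior Beta(26/3, 14/3)
obs 8: x=0 → posterior Beta(26/3, 17/3)
obs 9: x=1 → posterior Beta(29/3, 17/3)
obs 10: x=0 → posterior Beta(29/3, 20/3)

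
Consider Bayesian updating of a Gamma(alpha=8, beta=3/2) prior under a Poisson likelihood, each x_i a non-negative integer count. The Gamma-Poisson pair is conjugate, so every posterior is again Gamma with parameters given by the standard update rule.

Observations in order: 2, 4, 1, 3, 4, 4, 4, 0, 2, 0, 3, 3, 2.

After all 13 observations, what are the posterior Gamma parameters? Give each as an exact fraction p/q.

obs 1: x=2 → posterior Gamma(10, 5/2)
obs 2: x=4 → posterior Gamma(14, 7/2)
obs 3: x=1 → posterior Gamma(15, 9/2)
obs 4: x=3 → posterior Gamma(18, 11/2)
obs 5: x=4 → posterior Gamma(22, 13/2)
obs 6: x=4 → posterior Gamma(26, 15/2)
obs 7: x=4 → posterior Gamma(30, 17/2)
obs 8: x=0 → posterior Gamma(30, 19/2)
obs 9: x=2 → posterior Gamma(32, 21/2)
obs 10: x=0 → posterior Gamma(32, 23/2)
obs 11: x=3 → posterior Gamma(35, 25/2)
obs 12: x=3 → posterior Gamma(38, 27/2)
obs 13: x=2 → posterior Gamma(40, 29/2)

alpha=40, beta=29/2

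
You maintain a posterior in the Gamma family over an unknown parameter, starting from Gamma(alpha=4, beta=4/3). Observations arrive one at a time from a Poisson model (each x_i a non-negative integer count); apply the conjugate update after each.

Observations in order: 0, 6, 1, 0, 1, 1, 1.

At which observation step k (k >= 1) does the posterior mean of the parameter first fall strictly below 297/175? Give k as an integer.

k = 7

obs 1: x=0 → posterior Gamma(4, 7/3)
obs 2: x=6 → posterior Gamma(10, 10/3)
obs 3: x=1 → posterior Gamma(11, 13/3)
obs 4: x=0 → posterior Gamma(11, 16/3)
obs 5: x=1 → posterior Gamma(12, 19/3)
obs 6: x=1 → posterior Gamma(13, 22/3)
obs 7: x=1 → posterior Gamma(14, 25/3)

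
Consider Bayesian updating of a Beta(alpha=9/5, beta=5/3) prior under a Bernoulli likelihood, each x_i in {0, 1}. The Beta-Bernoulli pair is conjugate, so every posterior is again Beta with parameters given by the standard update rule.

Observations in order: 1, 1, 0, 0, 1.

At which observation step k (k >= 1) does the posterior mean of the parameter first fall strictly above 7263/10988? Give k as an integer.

obs 1: x=1 → posterior Beta(14/5, 5/3)
obs 2: x=1 → posterior Beta(19/5, 5/3)
obs 3: x=0 → posterior Beta(19/5, 8/3)
obs 4: x=0 → posterior Beta(19/5, 11/3)
obs 5: x=1 → posterior Beta(24/5, 11/3)

k = 2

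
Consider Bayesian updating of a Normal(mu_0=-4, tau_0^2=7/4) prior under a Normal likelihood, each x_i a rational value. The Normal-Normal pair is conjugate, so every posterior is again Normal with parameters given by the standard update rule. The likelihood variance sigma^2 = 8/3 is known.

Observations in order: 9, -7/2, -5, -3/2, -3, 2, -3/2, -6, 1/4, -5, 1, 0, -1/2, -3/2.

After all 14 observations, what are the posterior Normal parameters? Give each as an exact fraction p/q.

obs 1: x=9 → posterior Normal(61/53, 56/53)
obs 2: x=-7/2 → posterior Normal(-25/148, 28/37)
obs 3: x=-5 → posterior Normal(-47/38, 56/95)
obs 4: x=-3/2 → posterior Normal(-149/116, 14/29)
obs 5: x=-3 → posterior Normal(-212/137, 56/137)
obs 6: x=2 → posterior Normal(-85/79, 28/79)
obs 7: x=-3/2 → posterior Normal(-403/358, 56/179)
obs 8: x=-6 → posterior Normal(-131/80, 7/25)
obs 9: x=1/4 → posterior Normal(-1289/884, 56/221)
obs 10: x=-5 → posterior Normal(-1709/968, 28/121)
obs 11: x=1 → posterior Normal(-1625/1052, 56/263)
obs 12: x=0 → posterior Normal(-1625/1136, 14/71)
obs 13: x=-1/2 → posterior Normal(-1667/1220, 56/305)
obs 14: x=-3/2 → posterior Normal(-11/8, 28/163)

mu_0=-11/8, tau_0^2=28/163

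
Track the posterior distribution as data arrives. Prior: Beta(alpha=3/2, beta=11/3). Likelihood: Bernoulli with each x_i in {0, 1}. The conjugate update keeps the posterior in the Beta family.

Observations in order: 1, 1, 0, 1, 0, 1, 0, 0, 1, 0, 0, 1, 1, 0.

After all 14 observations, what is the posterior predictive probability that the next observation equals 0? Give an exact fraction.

64/115

obs 1: x=1 → posterior Beta(5/2, 11/3)
obs 2: x=1 → posterior Beta(7/2, 11/3)
obs 3: x=0 → posterior Beta(7/2, 14/3)
obs 4: x=1 → posterior Beta(9/2, 14/3)
obs 5: x=0 → posterior Beta(9/2, 17/3)
obs 6: x=1 → posterior Beta(11/2, 17/3)
obs 7: x=0 → posterior Beta(11/2, 20/3)
obs 8: x=0 → posterior Beta(11/2, 23/3)
obs 9: x=1 → posterior Beta(13/2, 23/3)
obs 10: x=0 → posterior Beta(13/2, 26/3)
obs 11: x=0 → posterior Beta(13/2, 29/3)
obs 12: x=1 → posterior Beta(15/2, 29/3)
obs 13: x=1 → posterior Beta(17/2, 29/3)
obs 14: x=0 → posterior Beta(17/2, 32/3)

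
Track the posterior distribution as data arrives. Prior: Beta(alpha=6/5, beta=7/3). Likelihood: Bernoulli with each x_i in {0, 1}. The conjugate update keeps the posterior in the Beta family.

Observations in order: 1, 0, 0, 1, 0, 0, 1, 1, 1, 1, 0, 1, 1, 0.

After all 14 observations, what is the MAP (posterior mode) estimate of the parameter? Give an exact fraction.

obs 1: x=1 → posterior Beta(11/5, 7/3)
obs 2: x=0 → posterior Beta(11/5, 10/3)
obs 3: x=0 → posterior Beta(11/5, 13/3)
obs 4: x=1 → posterior Beta(16/5, 13/3)
obs 5: x=0 → posterior Beta(16/5, 16/3)
obs 6: x=0 → posterior Beta(16/5, 19/3)
obs 7: x=1 → posterior Beta(21/5, 19/3)
obs 8: x=1 → posterior Beta(26/5, 19/3)
obs 9: x=1 → posterior Beta(31/5, 19/3)
obs 10: x=1 → posterior Beta(36/5, 19/3)
obs 11: x=0 → posterior Beta(36/5, 22/3)
obs 12: x=1 → posterior Beta(41/5, 22/3)
obs 13: x=1 → posterior Beta(46/5, 22/3)
obs 14: x=0 → posterior Beta(46/5, 25/3)

123/233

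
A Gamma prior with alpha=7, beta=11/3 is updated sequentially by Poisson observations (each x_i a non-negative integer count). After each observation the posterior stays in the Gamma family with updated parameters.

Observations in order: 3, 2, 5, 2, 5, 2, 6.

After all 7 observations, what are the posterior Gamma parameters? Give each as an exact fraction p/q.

obs 1: x=3 → posterior Gamma(10, 14/3)
obs 2: x=2 → posterior Gamma(12, 17/3)
obs 3: x=5 → posterior Gamma(17, 20/3)
obs 4: x=2 → posterior Gamma(19, 23/3)
obs 5: x=5 → posterior Gamma(24, 26/3)
obs 6: x=2 → posterior Gamma(26, 29/3)
obs 7: x=6 → posterior Gamma(32, 32/3)

alpha=32, beta=32/3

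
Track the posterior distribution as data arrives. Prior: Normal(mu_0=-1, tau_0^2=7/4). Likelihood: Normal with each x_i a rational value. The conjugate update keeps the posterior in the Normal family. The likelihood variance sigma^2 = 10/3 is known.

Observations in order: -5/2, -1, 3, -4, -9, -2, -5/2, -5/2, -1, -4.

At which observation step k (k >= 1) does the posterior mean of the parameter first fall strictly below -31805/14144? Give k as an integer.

k = 8

obs 1: x=-5/2 → posterior Normal(-185/122, 70/61)
obs 2: x=-1 → posterior Normal(-227/164, 35/41)
obs 3: x=3 → posterior Normal(-101/206, 70/103)
obs 4: x=-4 → posterior Normal(-269/248, 35/62)
obs 5: x=-9 → posterior Normal(-647/290, 14/29)
obs 6: x=-2 → posterior Normal(-731/332, 35/83)
obs 7: x=-5/2 → posterior Normal(-38/17, 70/187)
obs 8: x=-5/2 → posterior Normal(-941/416, 35/104)
obs 9: x=-1 → posterior Normal(-983/458, 70/229)
obs 10: x=-4 → posterior Normal(-1151/500, 7/25)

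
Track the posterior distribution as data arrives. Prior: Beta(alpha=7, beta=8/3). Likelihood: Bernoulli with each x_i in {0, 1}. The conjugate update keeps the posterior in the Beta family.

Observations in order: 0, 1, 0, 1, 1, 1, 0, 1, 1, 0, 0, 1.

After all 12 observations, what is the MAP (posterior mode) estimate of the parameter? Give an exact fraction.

obs 1: x=0 → posterior Beta(7, 11/3)
obs 2: x=1 → posterior Beta(8, 11/3)
obs 3: x=0 → posterior Beta(8, 14/3)
obs 4: x=1 → posterior Beta(9, 14/3)
obs 5: x=1 → posterior Beta(10, 14/3)
obs 6: x=1 → posterior Beta(11, 14/3)
obs 7: x=0 → posterior Beta(11, 17/3)
obs 8: x=1 → posterior Beta(12, 17/3)
obs 9: x=1 → posterior Beta(13, 17/3)
obs 10: x=0 → posterior Beta(13, 20/3)
obs 11: x=0 → posterior Beta(13, 23/3)
obs 12: x=1 → posterior Beta(14, 23/3)

39/59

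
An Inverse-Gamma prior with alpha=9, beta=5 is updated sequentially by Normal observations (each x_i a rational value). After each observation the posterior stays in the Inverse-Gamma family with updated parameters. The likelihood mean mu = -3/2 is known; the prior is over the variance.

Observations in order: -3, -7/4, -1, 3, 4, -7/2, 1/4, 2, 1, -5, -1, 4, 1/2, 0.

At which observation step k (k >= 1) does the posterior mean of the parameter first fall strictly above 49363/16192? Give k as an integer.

k = 7

obs 1: x=-3 → posterior Inverse-Gamma(19/2, 49/8)
obs 2: x=-7/4 → posterior Inverse-Gamma(10, 197/32)
obs 3: x=-1 → posterior Inverse-Gamma(21/2, 201/32)
obs 4: x=3 → posterior Inverse-Gamma(11, 525/32)
obs 5: x=4 → posterior Inverse-Gamma(23/2, 1009/32)
obs 6: x=-7/2 → posterior Inverse-Gamma(12, 1073/32)
obs 7: x=1/4 → posterior Inverse-Gamma(25/2, 561/16)
obs 8: x=2 → posterior Inverse-Gamma(13, 659/16)
obs 9: x=1 → posterior Inverse-Gamma(27/2, 709/16)
obs 10: x=-5 → posterior Inverse-Gamma(14, 807/16)
obs 11: x=-1 → posterior Inverse-Gamma(29/2, 809/16)
obs 12: x=4 → posterior Inverse-Gamma(15, 1051/16)
obs 13: x=1/2 → posterior Inverse-Gamma(31/2, 1083/16)
obs 14: x=0 → posterior Inverse-Gamma(16, 1101/16)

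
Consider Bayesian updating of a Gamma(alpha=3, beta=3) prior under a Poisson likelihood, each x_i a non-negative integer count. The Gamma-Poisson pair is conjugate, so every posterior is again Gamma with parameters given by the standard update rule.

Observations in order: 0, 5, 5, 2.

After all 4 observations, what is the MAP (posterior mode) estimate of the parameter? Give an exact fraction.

2

obs 1: x=0 → posterior Gamma(3, 4)
obs 2: x=5 → posterior Gamma(8, 5)
obs 3: x=5 → posterior Gamma(13, 6)
obs 4: x=2 → posterior Gamma(15, 7)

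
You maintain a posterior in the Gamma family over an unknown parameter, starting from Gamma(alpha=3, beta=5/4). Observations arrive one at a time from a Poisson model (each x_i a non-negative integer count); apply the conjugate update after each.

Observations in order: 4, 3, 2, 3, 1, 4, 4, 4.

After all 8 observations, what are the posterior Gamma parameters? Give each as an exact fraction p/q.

obs 1: x=4 → posterior Gamma(7, 9/4)
obs 2: x=3 → posterior Gamma(10, 13/4)
obs 3: x=2 → posterior Gamma(12, 17/4)
obs 4: x=3 → posterior Gamma(15, 21/4)
obs 5: x=1 → posterior Gamma(16, 25/4)
obs 6: x=4 → posterior Gamma(20, 29/4)
obs 7: x=4 → posterior Gamma(24, 33/4)
obs 8: x=4 → posterior Gamma(28, 37/4)

alpha=28, beta=37/4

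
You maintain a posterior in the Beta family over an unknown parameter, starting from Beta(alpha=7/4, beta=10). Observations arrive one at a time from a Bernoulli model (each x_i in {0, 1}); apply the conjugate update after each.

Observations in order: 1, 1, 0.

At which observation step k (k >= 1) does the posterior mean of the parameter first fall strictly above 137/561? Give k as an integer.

obs 1: x=1 → posterior Beta(11/4, 10)
obs 2: x=1 → posterior Beta(15/4, 10)
obs 3: x=0 → posterior Beta(15/4, 11)

k = 2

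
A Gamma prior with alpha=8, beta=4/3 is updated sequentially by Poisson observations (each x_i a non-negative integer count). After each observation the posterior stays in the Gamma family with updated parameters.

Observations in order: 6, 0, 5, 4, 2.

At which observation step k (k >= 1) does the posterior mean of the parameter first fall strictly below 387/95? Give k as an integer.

obs 1: x=6 → posterior Gamma(14, 7/3)
obs 2: x=0 → posterior Gamma(14, 10/3)
obs 3: x=5 → posterior Gamma(19, 13/3)
obs 4: x=4 → posterior Gamma(23, 16/3)
obs 5: x=2 → posterior Gamma(25, 19/3)

k = 5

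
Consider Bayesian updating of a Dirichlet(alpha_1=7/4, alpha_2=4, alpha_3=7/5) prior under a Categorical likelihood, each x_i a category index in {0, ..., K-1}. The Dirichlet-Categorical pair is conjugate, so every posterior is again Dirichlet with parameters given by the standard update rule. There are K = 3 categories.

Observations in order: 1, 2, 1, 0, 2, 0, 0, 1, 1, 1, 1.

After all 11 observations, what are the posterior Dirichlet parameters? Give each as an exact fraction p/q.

obs 1: x=1 → posterior Dirichlet(7/4, 5, 7/5)
obs 2: x=2 → posterior Dirichlet(7/4, 5, 12/5)
obs 3: x=1 → posterior Dirichlet(7/4, 6, 12/5)
obs 4: x=0 → posterior Dirichlet(11/4, 6, 12/5)
obs 5: x=2 → posterior Dirichlet(11/4, 6, 17/5)
obs 6: x=0 → posterior Dirichlet(15/4, 6, 17/5)
obs 7: x=0 → posterior Dirichlet(19/4, 6, 17/5)
obs 8: x=1 → posterior Dirichlet(19/4, 7, 17/5)
obs 9: x=1 → posterior Dirichlet(19/4, 8, 17/5)
obs 10: x=1 → posterior Dirichlet(19/4, 9, 17/5)
obs 11: x=1 → posterior Dirichlet(19/4, 10, 17/5)

alpha_1=19/4, alpha_2=10, alpha_3=17/5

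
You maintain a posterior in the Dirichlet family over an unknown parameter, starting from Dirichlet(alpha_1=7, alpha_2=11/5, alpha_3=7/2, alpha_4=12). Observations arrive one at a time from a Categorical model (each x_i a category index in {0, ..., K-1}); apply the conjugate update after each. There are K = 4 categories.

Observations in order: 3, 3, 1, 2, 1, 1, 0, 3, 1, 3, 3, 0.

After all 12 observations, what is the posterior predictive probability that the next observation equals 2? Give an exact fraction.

obs 1: x=3 → posterior Dirichlet(7, 11/5, 7/2, 13)
obs 2: x=3 → posterior Dirichlet(7, 11/5, 7/2, 14)
obs 3: x=1 → posterior Dirichlet(7, 16/5, 7/2, 14)
obs 4: x=2 → posterior Dirichlet(7, 16/5, 9/2, 14)
obs 5: x=1 → posterior Dirichlet(7, 21/5, 9/2, 14)
obs 6: x=1 → posterior Dirichlet(7, 26/5, 9/2, 14)
obs 7: x=0 → posterior Dirichlet(8, 26/5, 9/2, 14)
obs 8: x=3 → posterior Dirichlet(8, 26/5, 9/2, 15)
obs 9: x=1 → posterior Dirichlet(8, 31/5, 9/2, 15)
obs 10: x=3 → posterior Dirichlet(8, 31/5, 9/2, 16)
obs 11: x=3 → posterior Dirichlet(8, 31/5, 9/2, 17)
obs 12: x=0 → posterior Dirichlet(9, 31/5, 9/2, 17)

45/367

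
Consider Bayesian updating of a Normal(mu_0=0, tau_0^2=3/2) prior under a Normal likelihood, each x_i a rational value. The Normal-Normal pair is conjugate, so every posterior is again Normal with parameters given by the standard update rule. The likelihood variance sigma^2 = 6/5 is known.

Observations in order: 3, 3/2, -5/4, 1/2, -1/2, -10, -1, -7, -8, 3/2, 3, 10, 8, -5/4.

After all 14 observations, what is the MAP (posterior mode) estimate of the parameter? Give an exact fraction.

-15/148

obs 1: x=3 → posterior Normal(5/3, 2/3)
obs 2: x=3/2 → posterior Normal(45/28, 3/7)
obs 3: x=-5/4 → posterior Normal(65/76, 6/19)
obs 4: x=1/2 → posterior Normal(25/32, 1/4)
obs 5: x=-1/2 → posterior Normal(65/116, 6/29)
obs 6: x=-10 → posterior Normal(-135/136, 3/17)
obs 7: x=-1 → posterior Normal(-155/156, 2/13)
obs 8: x=-7 → posterior Normal(-295/176, 3/22)
obs 9: x=-8 → posterior Normal(-65/28, 6/49)
obs 10: x=3/2 → posterior Normal(-425/216, 1/9)
obs 11: x=3 → posterior Normal(-365/236, 6/59)
obs 12: x=10 → posterior Normal(-165/256, 3/32)
obs 13: x=8 → posterior Normal(-5/276, 2/23)
obs 14: x=-5/4 → posterior Normal(-15/148, 3/37)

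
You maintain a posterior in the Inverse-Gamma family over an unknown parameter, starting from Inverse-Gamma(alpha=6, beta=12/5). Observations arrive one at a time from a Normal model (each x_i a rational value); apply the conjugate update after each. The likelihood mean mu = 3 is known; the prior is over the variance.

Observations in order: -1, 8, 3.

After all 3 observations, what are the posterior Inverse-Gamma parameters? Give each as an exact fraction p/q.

obs 1: x=-1 → posterior Inverse-Gamma(13/2, 52/5)
obs 2: x=8 → posterior Inverse-Gamma(7, 229/10)
obs 3: x=3 → posterior Inverse-Gamma(15/2, 229/10)

alpha=15/2, beta=229/10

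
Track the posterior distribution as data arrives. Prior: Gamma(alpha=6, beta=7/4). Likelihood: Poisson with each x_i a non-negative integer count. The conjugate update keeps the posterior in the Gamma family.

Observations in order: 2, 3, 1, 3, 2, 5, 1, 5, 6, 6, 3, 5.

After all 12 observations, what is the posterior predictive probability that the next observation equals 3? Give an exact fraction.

432359634529233149597346898102026844070470038318923707265639677643775939941406250000000000/2058034229590414908010016844871735515842337456660470952004494234921657678659945485085613059

obs 1: x=2 → posterior Gamma(8, 11/4)
obs 2: x=3 → posterior Gamma(11, 15/4)
obs 3: x=1 → posterior Gamma(12, 19/4)
obs 4: x=3 → posterior Gamma(15, 23/4)
obs 5: x=2 → posterior Gamma(17, 27/4)
obs 6: x=5 → posterior Gamma(22, 31/4)
obs 7: x=1 → posterior Gamma(23, 35/4)
obs 8: x=5 → posterior Gamma(28, 39/4)
obs 9: x=6 → posterior Gamma(34, 43/4)
obs 10: x=6 → posterior Gamma(40, 47/4)
obs 11: x=3 → posterior Gamma(43, 51/4)
obs 12: x=5 → posterior Gamma(48, 55/4)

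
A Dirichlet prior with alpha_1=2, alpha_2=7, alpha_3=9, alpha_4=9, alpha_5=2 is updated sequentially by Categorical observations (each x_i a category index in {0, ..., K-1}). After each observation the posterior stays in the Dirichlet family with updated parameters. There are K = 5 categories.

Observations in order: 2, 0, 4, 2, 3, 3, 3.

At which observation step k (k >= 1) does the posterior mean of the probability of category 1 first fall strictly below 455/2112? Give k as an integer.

obs 1: x=2 → posterior Dirichlet(2, 7, 10, 9, 2)
obs 2: x=0 → posterior Dirichlet(3, 7, 10, 9, 2)
obs 3: x=4 → posterior Dirichlet(3, 7, 10, 9, 3)
obs 4: x=2 → posterior Dirichlet(3, 7, 11, 9, 3)
obs 5: x=3 → posterior Dirichlet(3, 7, 11, 10, 3)
obs 6: x=3 → posterior Dirichlet(3, 7, 11, 11, 3)
obs 7: x=3 → posterior Dirichlet(3, 7, 11, 12, 3)

k = 4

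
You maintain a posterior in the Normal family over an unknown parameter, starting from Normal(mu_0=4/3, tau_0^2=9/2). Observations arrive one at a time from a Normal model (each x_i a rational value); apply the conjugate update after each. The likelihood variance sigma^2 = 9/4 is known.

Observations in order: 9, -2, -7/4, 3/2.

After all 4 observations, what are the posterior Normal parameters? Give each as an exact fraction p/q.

mu_0=89/54, tau_0^2=1/2

obs 1: x=9 → posterior Normal(58/9, 3/2)
obs 2: x=-2 → posterior Normal(46/15, 9/10)
obs 3: x=-7/4 → posterior Normal(71/42, 9/14)
obs 4: x=3/2 → posterior Normal(89/54, 1/2)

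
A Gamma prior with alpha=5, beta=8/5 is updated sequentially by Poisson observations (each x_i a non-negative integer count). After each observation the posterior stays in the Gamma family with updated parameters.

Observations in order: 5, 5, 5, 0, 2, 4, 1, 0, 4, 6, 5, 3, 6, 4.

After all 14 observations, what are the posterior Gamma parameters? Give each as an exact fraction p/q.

alpha=55, beta=78/5

obs 1: x=5 → posterior Gamma(10, 13/5)
obs 2: x=5 → posterior Gamma(15, 18/5)
obs 3: x=5 → posterior Gamma(20, 23/5)
obs 4: x=0 → posterior Gamma(20, 28/5)
obs 5: x=2 → posterior Gamma(22, 33/5)
obs 6: x=4 → posterior Gamma(26, 38/5)
obs 7: x=1 → posterior Gamma(27, 43/5)
obs 8: x=0 → posterior Gamma(27, 48/5)
obs 9: x=4 → posterior Gamma(31, 53/5)
obs 10: x=6 → posterior Gamma(37, 58/5)
obs 11: x=5 → posterior Gamma(42, 63/5)
obs 12: x=3 → posterior Gamma(45, 68/5)
obs 13: x=6 → posterior Gamma(51, 73/5)
obs 14: x=4 → posterior Gamma(55, 78/5)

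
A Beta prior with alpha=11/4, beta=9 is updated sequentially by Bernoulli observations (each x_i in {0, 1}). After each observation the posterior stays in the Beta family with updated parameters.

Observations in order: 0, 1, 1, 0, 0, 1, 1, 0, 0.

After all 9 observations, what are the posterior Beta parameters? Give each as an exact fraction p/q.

alpha=27/4, beta=14

obs 1: x=0 → posterior Beta(11/4, 10)
obs 2: x=1 → posterior Beta(15/4, 10)
obs 3: x=1 → posterior Beta(19/4, 10)
obs 4: x=0 → posterior Beta(19/4, 11)
obs 5: x=0 → posterior Beta(19/4, 12)
obs 6: x=1 → posterior Beta(23/4, 12)
obs 7: x=1 → posterior Beta(27/4, 12)
obs 8: x=0 → posterior Beta(27/4, 13)
obs 9: x=0 → posterior Beta(27/4, 14)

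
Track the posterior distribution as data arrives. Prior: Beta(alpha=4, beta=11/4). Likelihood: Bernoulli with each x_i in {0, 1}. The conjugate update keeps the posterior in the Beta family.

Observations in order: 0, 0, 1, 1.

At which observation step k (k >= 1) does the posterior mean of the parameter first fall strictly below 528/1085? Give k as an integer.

k = 2

obs 1: x=0 → posterior Beta(4, 15/4)
obs 2: x=0 → posterior Beta(4, 19/4)
obs 3: x=1 → posterior Beta(5, 19/4)
obs 4: x=1 → posterior Beta(6, 19/4)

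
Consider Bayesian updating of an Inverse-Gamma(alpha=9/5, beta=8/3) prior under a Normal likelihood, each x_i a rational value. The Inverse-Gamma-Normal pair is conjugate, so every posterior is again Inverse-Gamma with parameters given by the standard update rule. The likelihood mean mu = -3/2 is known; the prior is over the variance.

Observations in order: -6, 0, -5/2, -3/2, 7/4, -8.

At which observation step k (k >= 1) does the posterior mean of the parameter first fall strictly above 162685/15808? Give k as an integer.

obs 1: x=-6 → posterior Inverse-Gamma(23/10, 307/24)
obs 2: x=0 → posterior Inverse-Gamma(14/5, 167/12)
obs 3: x=-5/2 → posterior Inverse-Gamma(33/10, 173/12)
obs 4: x=-3/2 → posterior Inverse-Gamma(19/5, 173/12)
obs 5: x=7/4 → posterior Inverse-Gamma(43/10, 1891/96)
obs 6: x=-8 → posterior Inverse-Gamma(24/5, 3919/96)

k = 6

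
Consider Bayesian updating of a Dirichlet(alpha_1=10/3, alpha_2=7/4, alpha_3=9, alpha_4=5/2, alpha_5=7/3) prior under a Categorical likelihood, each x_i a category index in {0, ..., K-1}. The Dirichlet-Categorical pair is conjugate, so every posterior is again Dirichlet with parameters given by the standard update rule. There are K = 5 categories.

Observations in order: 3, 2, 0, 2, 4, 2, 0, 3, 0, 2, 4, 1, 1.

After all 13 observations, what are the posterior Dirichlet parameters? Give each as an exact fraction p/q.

obs 1: x=3 → posterior Dirichlet(10/3, 7/4, 9, 7/2, 7/3)
obs 2: x=2 → posterior Dirichlet(10/3, 7/4, 10, 7/2, 7/3)
obs 3: x=0 → posterior Dirichlet(13/3, 7/4, 10, 7/2, 7/3)
obs 4: x=2 → posterior Dirichlet(13/3, 7/4, 11, 7/2, 7/3)
obs 5: x=4 → posterior Dirichlet(13/3, 7/4, 11, 7/2, 10/3)
obs 6: x=2 → posterior Dirichlet(13/3, 7/4, 12, 7/2, 10/3)
obs 7: x=0 → posterior Dirichlet(16/3, 7/4, 12, 7/2, 10/3)
obs 8: x=3 → posterior Dirichlet(16/3, 7/4, 12, 9/2, 10/3)
obs 9: x=0 → posterior Dirichlet(19/3, 7/4, 12, 9/2, 10/3)
obs 10: x=2 → posterior Dirichlet(19/3, 7/4, 13, 9/2, 10/3)
obs 11: x=4 → posterior Dirichlet(19/3, 7/4, 13, 9/2, 13/3)
obs 12: x=1 → posterior Dirichlet(19/3, 11/4, 13, 9/2, 13/3)
obs 13: x=1 → posterior Dirichlet(19/3, 15/4, 13, 9/2, 13/3)

alpha_1=19/3, alpha_2=15/4, alpha_3=13, alpha_4=9/2, alpha_5=13/3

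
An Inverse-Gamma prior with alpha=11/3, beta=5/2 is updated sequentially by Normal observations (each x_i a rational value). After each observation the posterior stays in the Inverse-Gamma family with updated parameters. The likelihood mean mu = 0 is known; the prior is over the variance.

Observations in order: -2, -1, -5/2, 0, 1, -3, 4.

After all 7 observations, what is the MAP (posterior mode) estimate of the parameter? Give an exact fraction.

obs 1: x=-2 → posterior Inverse-Gamma(25/6, 9/2)
obs 2: x=-1 → posterior Inverse-Gamma(14/3, 5)
obs 3: x=-5/2 → posterior Inverse-Gamma(31/6, 65/8)
obs 4: x=0 → posterior Inverse-Gamma(17/3, 65/8)
obs 5: x=1 → posterior Inverse-Gamma(37/6, 69/8)
obs 6: x=-3 → posterior Inverse-Gamma(20/3, 105/8)
obs 7: x=4 → posterior Inverse-Gamma(43/6, 169/8)

507/196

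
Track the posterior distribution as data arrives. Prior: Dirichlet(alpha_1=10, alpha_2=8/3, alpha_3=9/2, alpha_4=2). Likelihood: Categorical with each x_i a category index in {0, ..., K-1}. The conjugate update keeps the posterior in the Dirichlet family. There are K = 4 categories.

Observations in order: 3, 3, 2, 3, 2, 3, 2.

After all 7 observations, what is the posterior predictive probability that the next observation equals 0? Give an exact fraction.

obs 1: x=3 → posterior Dirichlet(10, 8/3, 9/2, 3)
obs 2: x=3 → posterior Dirichlet(10, 8/3, 9/2, 4)
obs 3: x=2 → posterior Dirichlet(10, 8/3, 11/2, 4)
obs 4: x=3 → posterior Dirichlet(10, 8/3, 11/2, 5)
obs 5: x=2 → posterior Dirichlet(10, 8/3, 13/2, 5)
obs 6: x=3 → posterior Dirichlet(10, 8/3, 13/2, 6)
obs 7: x=2 → posterior Dirichlet(10, 8/3, 15/2, 6)

60/157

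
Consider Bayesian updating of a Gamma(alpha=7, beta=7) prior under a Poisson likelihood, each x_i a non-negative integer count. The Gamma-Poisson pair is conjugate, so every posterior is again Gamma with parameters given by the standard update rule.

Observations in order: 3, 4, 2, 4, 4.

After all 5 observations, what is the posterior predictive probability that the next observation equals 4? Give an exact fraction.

107320743724577639580146073600/1192533292512492016559195008117

obs 1: x=3 → posterior Gamma(10, 8)
obs 2: x=4 → posterior Gamma(14, 9)
obs 3: x=2 → posterior Gamma(16, 10)
obs 4: x=4 → posterior Gamma(20, 11)
obs 5: x=4 → posterior Gamma(24, 12)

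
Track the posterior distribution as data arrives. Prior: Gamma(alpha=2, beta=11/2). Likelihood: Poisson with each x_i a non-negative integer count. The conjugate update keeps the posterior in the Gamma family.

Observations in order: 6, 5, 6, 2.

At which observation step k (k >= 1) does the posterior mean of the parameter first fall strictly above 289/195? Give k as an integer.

obs 1: x=6 → posterior Gamma(8, 13/2)
obs 2: x=5 → posterior Gamma(13, 15/2)
obs 3: x=6 → posterior Gamma(19, 17/2)
obs 4: x=2 → posterior Gamma(21, 19/2)

k = 2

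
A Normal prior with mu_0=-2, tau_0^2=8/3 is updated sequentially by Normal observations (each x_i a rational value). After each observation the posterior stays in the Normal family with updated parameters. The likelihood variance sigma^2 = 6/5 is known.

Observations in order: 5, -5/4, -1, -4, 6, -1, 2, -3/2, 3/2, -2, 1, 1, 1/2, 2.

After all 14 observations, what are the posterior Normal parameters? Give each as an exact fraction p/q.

obs 1: x=5 → posterior Normal(82/29, 24/29)
obs 2: x=-5/4 → posterior Normal(57/49, 24/49)
obs 3: x=-1 → posterior Normal(37/69, 8/23)
obs 4: x=-4 → posterior Normal(-43/89, 24/89)
obs 5: x=6 → posterior Normal(77/109, 24/109)
obs 6: x=-1 → posterior Normal(19/43, 8/43)
obs 7: x=2 → posterior Normal(97/149, 24/149)
obs 8: x=-3/2 → posterior Normal(67/169, 24/169)
obs 9: x=3/2 → posterior Normal(97/189, 8/63)
obs 10: x=-2 → posterior Normal(3/11, 24/209)
obs 11: x=1 → posterior Normal(77/229, 24/229)
obs 12: x=1 → posterior Normal(97/249, 8/83)
obs 13: x=1/2 → posterior Normal(107/269, 24/269)
obs 14: x=2 → posterior Normal(147/289, 24/289)

mu_0=147/289, tau_0^2=24/289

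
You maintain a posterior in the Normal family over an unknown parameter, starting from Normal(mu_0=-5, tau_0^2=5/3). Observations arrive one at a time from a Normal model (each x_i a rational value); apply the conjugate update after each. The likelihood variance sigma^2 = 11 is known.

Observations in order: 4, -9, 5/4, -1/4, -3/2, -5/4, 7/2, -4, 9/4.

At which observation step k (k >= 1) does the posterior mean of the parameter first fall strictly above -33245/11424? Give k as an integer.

obs 1: x=4 → posterior Normal(-145/38, 55/38)
obs 2: x=-9 → posterior Normal(-190/43, 55/43)
obs 3: x=5/4 → posterior Normal(-245/64, 55/48)
obs 4: x=-1/4 → posterior Normal(-185/53, 55/53)
obs 5: x=-3/2 → posterior Normal(-385/116, 55/58)
obs 6: x=-5/4 → posterior Normal(-265/84, 55/63)
obs 7: x=7/2 → posterior Normal(-725/272, 55/68)
obs 8: x=-4 → posterior Normal(-805/292, 55/73)
obs 9: x=9/4 → posterior Normal(-95/39, 55/78)

k = 7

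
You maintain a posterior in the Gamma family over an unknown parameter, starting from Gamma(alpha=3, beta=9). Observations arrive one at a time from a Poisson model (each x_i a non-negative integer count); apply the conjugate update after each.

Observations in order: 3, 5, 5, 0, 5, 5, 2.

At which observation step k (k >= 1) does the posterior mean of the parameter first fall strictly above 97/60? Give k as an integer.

obs 1: x=3 → posterior Gamma(6, 10)
obs 2: x=5 → posterior Gamma(11, 11)
obs 3: x=5 → posterior Gamma(16, 12)
obs 4: x=0 → posterior Gamma(16, 13)
obs 5: x=5 → posterior Gamma(21, 14)
obs 6: x=5 → posterior Gamma(26, 15)
obs 7: x=2 → posterior Gamma(28, 16)

k = 6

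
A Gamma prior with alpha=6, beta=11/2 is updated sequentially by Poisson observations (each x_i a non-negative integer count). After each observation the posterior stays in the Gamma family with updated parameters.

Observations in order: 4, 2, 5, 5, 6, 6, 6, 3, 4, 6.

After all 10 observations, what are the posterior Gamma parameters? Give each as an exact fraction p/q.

obs 1: x=4 → posterior Gamma(10, 13/2)
obs 2: x=2 → posterior Gamma(12, 15/2)
obs 3: x=5 → posterior Gamma(17, 17/2)
obs 4: x=5 → posterior Gamma(22, 19/2)
obs 5: x=6 → posterior Gamma(28, 21/2)
obs 6: x=6 → posterior Gamma(34, 23/2)
obs 7: x=6 → posterior Gamma(40, 25/2)
obs 8: x=3 → posterior Gamma(43, 27/2)
obs 9: x=4 → posterior Gamma(47, 29/2)
obs 10: x=6 → posterior Gamma(53, 31/2)

alpha=53, beta=31/2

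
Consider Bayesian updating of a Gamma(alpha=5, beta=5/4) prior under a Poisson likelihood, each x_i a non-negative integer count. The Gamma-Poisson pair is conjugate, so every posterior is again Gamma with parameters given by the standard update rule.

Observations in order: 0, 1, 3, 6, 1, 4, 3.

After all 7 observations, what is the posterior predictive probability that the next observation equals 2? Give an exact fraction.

372262836270966569935486252273570588992/1603404513114153724313506335083015711557

obs 1: x=0 → posterior Gamma(5, 9/4)
obs 2: x=1 → posterior Gamma(6, 13/4)
obs 3: x=3 → posterior Gamma(9, 17/4)
obs 4: x=6 → posterior Gamma(15, 21/4)
obs 5: x=1 → posterior Gamma(16, 25/4)
obs 6: x=4 → posterior Gamma(20, 29/4)
obs 7: x=3 → posterior Gamma(23, 33/4)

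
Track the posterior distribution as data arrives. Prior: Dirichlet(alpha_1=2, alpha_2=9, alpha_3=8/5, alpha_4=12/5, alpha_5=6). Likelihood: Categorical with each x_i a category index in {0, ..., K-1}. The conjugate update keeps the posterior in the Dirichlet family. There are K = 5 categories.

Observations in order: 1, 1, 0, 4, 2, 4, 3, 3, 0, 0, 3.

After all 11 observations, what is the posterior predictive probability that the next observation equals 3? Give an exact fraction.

obs 1: x=1 → posterior Dirichlet(2, 10, 8/5, 12/5, 6)
obs 2: x=1 → posterior Dirichlet(2, 11, 8/5, 12/5, 6)
obs 3: x=0 → posterior Dirichlet(3, 11, 8/5, 12/5, 6)
obs 4: x=4 → posterior Dirichlet(3, 11, 8/5, 12/5, 7)
obs 5: x=2 → posterior Dirichlet(3, 11, 13/5, 12/5, 7)
obs 6: x=4 → posterior Dirichlet(3, 11, 13/5, 12/5, 8)
obs 7: x=3 → posterior Dirichlet(3, 11, 13/5, 17/5, 8)
obs 8: x=3 → posterior Dirichlet(3, 11, 13/5, 22/5, 8)
obs 9: x=0 → posterior Dirichlet(4, 11, 13/5, 22/5, 8)
obs 10: x=0 → posterior Dirichlet(5, 11, 13/5, 22/5, 8)
obs 11: x=3 → posterior Dirichlet(5, 11, 13/5, 27/5, 8)

27/160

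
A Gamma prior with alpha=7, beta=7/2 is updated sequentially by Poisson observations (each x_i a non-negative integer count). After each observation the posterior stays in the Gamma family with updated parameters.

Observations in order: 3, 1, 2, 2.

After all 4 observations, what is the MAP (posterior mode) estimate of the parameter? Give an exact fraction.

28/15

obs 1: x=3 → posterior Gamma(10, 9/2)
obs 2: x=1 → posterior Gamma(11, 11/2)
obs 3: x=2 → posterior Gamma(13, 13/2)
obs 4: x=2 → posterior Gamma(15, 15/2)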